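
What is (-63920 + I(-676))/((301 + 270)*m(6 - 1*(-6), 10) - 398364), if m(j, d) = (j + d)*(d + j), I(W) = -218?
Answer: 32069/61000 ≈ 0.52572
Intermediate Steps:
m(j, d) = (d + j)² (m(j, d) = (d + j)*(d + j) = (d + j)²)
(-63920 + I(-676))/((301 + 270)*m(6 - 1*(-6), 10) - 398364) = (-63920 - 218)/((301 + 270)*(10 + (6 - 1*(-6)))² - 398364) = -64138/(571*(10 + (6 + 6))² - 398364) = -64138/(571*(10 + 12)² - 398364) = -64138/(571*22² - 398364) = -64138/(571*484 - 398364) = -64138/(276364 - 398364) = -64138/(-122000) = -64138*(-1/122000) = 32069/61000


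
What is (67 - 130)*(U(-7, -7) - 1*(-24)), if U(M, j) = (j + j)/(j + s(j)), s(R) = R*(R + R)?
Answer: -19530/13 ≈ -1502.3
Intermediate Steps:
s(R) = 2*R² (s(R) = R*(2*R) = 2*R²)
U(M, j) = 2*j/(j + 2*j²) (U(M, j) = (j + j)/(j + 2*j²) = (2*j)/(j + 2*j²) = 2*j/(j + 2*j²))
(67 - 130)*(U(-7, -7) - 1*(-24)) = (67 - 130)*(2/(1 + 2*(-7)) - 1*(-24)) = -63*(2/(1 - 14) + 24) = -63*(2/(-13) + 24) = -63*(2*(-1/13) + 24) = -63*(-2/13 + 24) = -63*310/13 = -19530/13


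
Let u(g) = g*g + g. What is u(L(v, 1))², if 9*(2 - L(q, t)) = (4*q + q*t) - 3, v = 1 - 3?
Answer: 1537600/6561 ≈ 234.35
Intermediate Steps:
v = -2
L(q, t) = 7/3 - 4*q/9 - q*t/9 (L(q, t) = 2 - ((4*q + q*t) - 3)/9 = 2 - (-3 + 4*q + q*t)/9 = 2 + (⅓ - 4*q/9 - q*t/9) = 7/3 - 4*q/9 - q*t/9)
u(g) = g + g² (u(g) = g² + g = g + g²)
u(L(v, 1))² = ((7/3 - 4/9*(-2) - ⅑*(-2)*1)*(1 + (7/3 - 4/9*(-2) - ⅑*(-2)*1)))² = ((7/3 + 8/9 + 2/9)*(1 + (7/3 + 8/9 + 2/9)))² = (31*(1 + 31/9)/9)² = ((31/9)*(40/9))² = (1240/81)² = 1537600/6561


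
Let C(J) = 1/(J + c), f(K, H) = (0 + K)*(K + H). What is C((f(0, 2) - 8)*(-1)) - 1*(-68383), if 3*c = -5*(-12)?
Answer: 1914725/28 ≈ 68383.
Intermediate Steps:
f(K, H) = K*(H + K)
c = 20 (c = (-5*(-12))/3 = (⅓)*60 = 20)
C(J) = 1/(20 + J) (C(J) = 1/(J + 20) = 1/(20 + J))
C((f(0, 2) - 8)*(-1)) - 1*(-68383) = 1/(20 + (0*(2 + 0) - 8)*(-1)) - 1*(-68383) = 1/(20 + (0*2 - 8)*(-1)) + 68383 = 1/(20 + (0 - 8)*(-1)) + 68383 = 1/(20 - 8*(-1)) + 68383 = 1/(20 + 8) + 68383 = 1/28 + 68383 = 1914725/28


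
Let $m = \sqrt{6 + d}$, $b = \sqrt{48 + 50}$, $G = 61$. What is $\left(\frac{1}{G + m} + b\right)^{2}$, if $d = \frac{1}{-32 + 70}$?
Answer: $\frac{\left(38 + 7 \sqrt{2} \left(2318 + \sqrt{8702}\right)\right)^{2}}{\left(2318 + \sqrt{8702}\right)^{2}} \approx 98.312$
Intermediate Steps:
$d = \frac{1}{38} \approx 0.026316$
$b = 7 \sqrt{2}$ ($b = \sqrt{98} = 7 \sqrt{2} \approx 9.8995$)
$m = \frac{\sqrt{8702}}{38}$ ($m = \sqrt{6 + \frac{1}{38}} = \sqrt{\frac{229}{38}} = \frac{\sqrt{8702}}{38} \approx 2.4549$)
$\left(\frac{1}{G + m} + b\right)^{2} = \left(\frac{1}{61 + \frac{\sqrt{8702}}{38}} + 7 \sqrt{2}\right)^{2}$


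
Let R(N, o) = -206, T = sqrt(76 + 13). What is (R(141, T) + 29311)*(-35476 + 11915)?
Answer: -685742905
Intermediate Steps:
T = sqrt(89) ≈ 9.4340
(R(141, T) + 29311)*(-35476 + 11915) = (-206 + 29311)*(-35476 + 11915) = 29105*(-23561) = -685742905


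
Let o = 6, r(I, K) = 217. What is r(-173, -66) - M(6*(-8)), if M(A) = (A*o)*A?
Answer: -13607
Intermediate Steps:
M(A) = 6*A**2 (M(A) = (A*6)*A = (6*A)*A = 6*A**2)
r(-173, -66) - M(6*(-8)) = 217 - 6*(6*(-8))**2 = 217 - 6*(-48)**2 = 217 - 6*2304 = 217 - 1*13824 = 217 - 13824 = -13607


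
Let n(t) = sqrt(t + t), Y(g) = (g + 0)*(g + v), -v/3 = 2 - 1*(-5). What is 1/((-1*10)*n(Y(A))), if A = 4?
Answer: I*sqrt(34)/680 ≈ 0.0085749*I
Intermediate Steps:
v = -21 (v = -3*(2 - 1*(-5)) = -3*(2 + 5) = -3*7 = -21)
Y(g) = g*(-21 + g) (Y(g) = (g + 0)*(g - 21) = g*(-21 + g))
n(t) = sqrt(2)*sqrt(t) (n(t) = sqrt(2*t) = sqrt(2)*sqrt(t))
1/((-1*10)*n(Y(A))) = 1/((-1*10)*(sqrt(2)*sqrt(4*(-21 + 4)))) = 1/(-10*sqrt(2)*sqrt(4*(-17))) = 1/(-10*sqrt(2)*sqrt(-68)) = 1/(-10*sqrt(2)*2*I*sqrt(17)) = 1/(-20*I*sqrt(34)) = I*sqrt(34)/680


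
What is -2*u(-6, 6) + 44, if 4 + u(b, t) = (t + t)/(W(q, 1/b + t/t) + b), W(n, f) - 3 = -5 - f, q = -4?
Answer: 2900/53 ≈ 54.717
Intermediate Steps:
W(n, f) = -2 - f (W(n, f) = 3 + (-5 - f) = -2 - f)
u(b, t) = -4 + 2*t/(-3 + b - 1/b) (u(b, t) = -4 + (t + t)/((-2 - (1/b + t/t)) + b) = -4 + (2*t)/((-2 - (1/b + 1)) + b) = -4 + (2*t)/((-2 - (1 + 1/b)) + b) = -4 + (2*t)/((-2 + (-1 - 1/b)) + b) = -4 + (2*t)/((-3 - 1/b) + b) = -4 + (2*t)/(-3 + b - 1/b) = -4 + 2*t/(-3 + b - 1/b))
-2*u(-6, 6) + 44 = -4*(2 - 2*(-6)² + 6*(-6) - 6*6)/(-1 + (-6)² - 3*(-6)) + 44 = -4*(2 - 2*36 - 36 - 36)/(-1 + 36 + 18) + 44 = -4*(2 - 72 - 36 - 36)/53 + 44 = -4*(-142)/53 + 44 = -2*(-284/53) + 44 = 568/53 + 44 = 2900/53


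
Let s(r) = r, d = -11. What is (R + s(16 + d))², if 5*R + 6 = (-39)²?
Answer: 94864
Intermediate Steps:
R = 303 (R = -6/5 + (⅕)*(-39)² = -6/5 + (⅕)*1521 = -6/5 + 1521/5 = 303)
(R + s(16 + d))² = (303 + (16 - 11))² = (303 + 5)² = 308² = 94864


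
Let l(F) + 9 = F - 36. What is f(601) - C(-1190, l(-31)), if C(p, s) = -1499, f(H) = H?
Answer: 2100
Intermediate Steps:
l(F) = -45 + F (l(F) = -9 + (F - 36) = -9 + (-36 + F) = -45 + F)
f(601) - C(-1190, l(-31)) = 601 - 1*(-1499) = 601 + 1499 = 2100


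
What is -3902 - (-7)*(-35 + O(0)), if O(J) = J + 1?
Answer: -4140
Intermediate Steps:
O(J) = 1 + J
-3902 - (-7)*(-35 + O(0)) = -3902 - (-7)*(-35 + (1 + 0)) = -3902 - (-7)*(-35 + 1) = -3902 - (-7)*(-34) = -3902 - 1*238 = -3902 - 238 = -4140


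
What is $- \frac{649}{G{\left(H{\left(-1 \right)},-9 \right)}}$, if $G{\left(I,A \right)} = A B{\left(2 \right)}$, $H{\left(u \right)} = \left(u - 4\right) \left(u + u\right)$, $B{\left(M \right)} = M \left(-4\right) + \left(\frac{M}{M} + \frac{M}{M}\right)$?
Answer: $- \frac{649}{54} \approx -12.019$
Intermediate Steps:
$B{\left(M \right)} = 2 - 4 M$ ($B{\left(M \right)} = - 4 M + \left(1 + 1\right) = - 4 M + 2 = 2 - 4 M$)
$H{\left(u \right)} = 2 u \left(-4 + u\right)$ ($H{\left(u \right)} = \left(-4 + u\right) 2 u = 2 u \left(-4 + u\right)$)
$G{\left(I,A \right)} = - 6 A$ ($G{\left(I,A \right)} = A \left(2 - 8\right) = A \left(-6\right) = - 6 A$)
$- \frac{649}{G{\left(H{\left(-1 \right)},-9 \right)}} = - \frac{649}{\left(-6\right) \left(-9\right)} = - \frac{649}{54}$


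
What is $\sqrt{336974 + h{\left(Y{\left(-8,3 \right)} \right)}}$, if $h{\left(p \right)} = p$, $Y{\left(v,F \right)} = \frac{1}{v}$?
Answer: $\frac{\sqrt{5391582}}{4} \approx 580.49$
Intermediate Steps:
$\sqrt{336974 + h{\left(Y{\left(-8,3 \right)} \right)}} = \sqrt{336974 + \frac{1}{-8}} = \sqrt{336974 - \frac{1}{8}} = \sqrt{\frac{2695791}{8}} = \frac{\sqrt{5391582}}{4}$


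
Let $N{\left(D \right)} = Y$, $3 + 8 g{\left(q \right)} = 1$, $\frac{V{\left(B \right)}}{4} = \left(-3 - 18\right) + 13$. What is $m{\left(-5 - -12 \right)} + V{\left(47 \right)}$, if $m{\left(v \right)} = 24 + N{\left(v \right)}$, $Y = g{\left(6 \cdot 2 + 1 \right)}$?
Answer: $- \frac{33}{4} \approx -8.25$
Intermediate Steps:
$V{\left(B \right)} = -32$ ($V{\left(B \right)} = 4 \left(\left(-3 - 18\right) + 13\right) = 4 \left(-21 + 13\right) = 4 \left(-8\right) = -32$)
$g{\left(q \right)} = - \frac{1}{4}$ ($g{\left(q \right)} = - \frac{3}{8} + \frac{1}{8} \cdot 1 = - \frac{3}{8} + \frac{1}{8} = - \frac{1}{4}$)
$Y = - \frac{1}{4} \approx -0.25$
$N{\left(D \right)} = - \frac{1}{4}$
$m{\left(v \right)} = \frac{95}{4}$ ($m{\left(v \right)} = 24 - \frac{1}{4} = \frac{95}{4}$)
$m{\left(-5 - -12 \right)} + V{\left(47 \right)} = \frac{95}{4} - 32 = - \frac{33}{4}$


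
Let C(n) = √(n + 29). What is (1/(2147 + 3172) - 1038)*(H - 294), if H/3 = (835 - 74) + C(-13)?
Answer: -3682587707/1773 ≈ -2.0770e+6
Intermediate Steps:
C(n) = √(29 + n)
H = 2295 (H = 3*((835 - 74) + √(29 - 13)) = 3*(761 + √16) = 3*(761 + 4) = 3*765 = 2295)
(1/(2147 + 3172) - 1038)*(H - 294) = (1/(2147 + 3172) - 1038)*(2295 - 294) = (1/5319 - 1038)*2001 = -5521121/5319*2001 = -3682587707/1773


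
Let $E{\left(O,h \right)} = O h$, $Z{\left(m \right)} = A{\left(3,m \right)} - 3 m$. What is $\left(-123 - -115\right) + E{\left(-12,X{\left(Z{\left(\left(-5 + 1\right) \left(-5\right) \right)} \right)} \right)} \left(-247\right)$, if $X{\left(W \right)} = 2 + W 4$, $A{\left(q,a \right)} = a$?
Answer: $-468320$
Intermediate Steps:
$Z{\left(m \right)} = - 2 m$ ($Z{\left(m \right)} = m - 3 m = - 2 m$)
$X{\left(W \right)} = 2 + 4 W$
$\left(-123 - -115\right) + E{\left(-12,X{\left(Z{\left(\left(-5 + 1\right) \left(-5\right) \right)} \right)} \right)} \left(-247\right) = \left(-123 - -115\right) + - 12 \left(2 + 4 \left(- 2 \left(-5 + 1\right) \left(-5\right)\right)\right) \left(-247\right) = \left(-123 + 115\right) + - 12 \left(2 + 4 \left(- 2 \left(\left(-4\right) \left(-5\right)\right)\right)\right) \left(-247\right) = -8 + - 12 \left(2 + 4 \left(\left(-2\right) 20\right)\right) \left(-247\right) = -8 + - 12 \left(2 + 4 \left(-40\right)\right) \left(-247\right) = -8 + - 12 \left(2 - 160\right) \left(-247\right) = -8 + \left(-12\right) \left(-158\right) \left(-247\right) = -8 + 1896 \left(-247\right) = -8 - 468312 = -468320$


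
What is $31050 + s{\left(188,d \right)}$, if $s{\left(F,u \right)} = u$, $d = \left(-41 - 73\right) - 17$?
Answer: $30919$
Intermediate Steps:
$d = -131$ ($d = -114 - 17 = -131$)
$31050 + s{\left(188,d \right)} = 31050 - 131 = 30919$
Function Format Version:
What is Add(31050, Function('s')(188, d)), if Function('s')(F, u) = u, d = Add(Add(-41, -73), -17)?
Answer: 30919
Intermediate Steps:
d = -131 (d = Add(-114, -17) = -131)
Add(31050, Function('s')(188, d)) = Add(31050, -131) = 30919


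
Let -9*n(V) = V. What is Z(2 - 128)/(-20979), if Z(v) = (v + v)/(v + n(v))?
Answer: -1/9324 ≈ -0.00010725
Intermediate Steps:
n(V) = -V/9
Z(v) = 9/4 (Z(v) = (v + v)/(v - v/9) = (2*v)/((8*v/9)) = (2*v)*(9/(8*v)) = 9/4)
Z(2 - 128)/(-20979) = (9/4)/(-20979) = (9/4)*(-1/20979) = -1/9324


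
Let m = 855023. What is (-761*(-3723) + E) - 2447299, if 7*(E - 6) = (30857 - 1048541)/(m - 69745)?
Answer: 1060662706588/2748473 ≈ 3.8591e+5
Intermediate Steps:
E = 15981996/2748473 (E = 6 + ((30857 - 1048541)/(855023 - 69745))/7 = 6 + (-1017684/785278)/7 = 6 + (-1017684*1/785278)/7 = 6 + (1/7)*(-508842/392639) = 6 - 508842/2748473 = 15981996/2748473 ≈ 5.8149)
(-761*(-3723) + E) - 2447299 = (-761*(-3723) + 15981996/2748473) - 2447299 = (2833203 + 15981996/2748473) - 2447299 = 7786997931015/2748473 - 2447299 = 1060662706588/2748473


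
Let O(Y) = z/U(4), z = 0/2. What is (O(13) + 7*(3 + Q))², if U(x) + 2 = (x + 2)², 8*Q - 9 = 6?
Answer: 74529/64 ≈ 1164.5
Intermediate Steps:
Q = 15/8 (Q = 9/8 + (⅛)*6 = 9/8 + ¾ = 15/8 ≈ 1.8750)
U(x) = -2 + (2 + x)² (U(x) = -2 + (x + 2)² = -2 + (2 + x)²)
z = 0 (z = 0*(½) = 0)
O(Y) = 0 (O(Y) = 0/(-2 + (2 + 4)²) = 0/(-2 + 6²) = 0/(-2 + 36) = 0/34 = 0*(1/34) = 0)
(O(13) + 7*(3 + Q))² = (0 + 7*(3 + 15/8))² = (0 + 7*(39/8))² = (0 + 273/8)² = (273/8)² = 74529/64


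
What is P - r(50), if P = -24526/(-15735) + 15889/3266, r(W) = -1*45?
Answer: 2642688281/51390510 ≈ 51.424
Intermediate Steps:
r(W) = -45
P = 330115331/51390510 (P = -24526*(-1/15735) + 15889*(1/3266) = 24526/15735 + 15889/3266 = 330115331/51390510 ≈ 6.4237)
P - r(50) = 330115331/51390510 - 1*(-45) = 330115331/51390510 + 45 = 2642688281/51390510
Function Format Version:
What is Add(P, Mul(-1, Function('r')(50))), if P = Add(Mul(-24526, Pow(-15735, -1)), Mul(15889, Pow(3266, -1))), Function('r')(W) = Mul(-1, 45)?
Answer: Rational(2642688281, 51390510) ≈ 51.424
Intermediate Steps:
Function('r')(W) = -45
P = Rational(330115331, 51390510) (P = Add(Mul(-24526, Rational(-1, 15735)), Mul(15889, Rational(1, 3266))) = Add(Rational(24526, 15735), Rational(15889, 3266)) = Rational(330115331, 51390510) ≈ 6.4237)
Add(P, Mul(-1, Function('r')(50))) = Add(Rational(330115331, 51390510), Mul(-1, -45)) = Add(Rational(330115331, 51390510), 45) = Rational(2642688281, 51390510)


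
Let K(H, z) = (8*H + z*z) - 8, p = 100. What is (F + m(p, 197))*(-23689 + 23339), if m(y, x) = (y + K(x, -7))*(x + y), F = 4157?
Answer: -179937100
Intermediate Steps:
K(H, z) = -8 + z**2 + 8*H (K(H, z) = (8*H + z**2) - 8 = (z**2 + 8*H) - 8 = -8 + z**2 + 8*H)
m(y, x) = (x + y)*(41 + y + 8*x) (m(y, x) = (y + (-8 + (-7)**2 + 8*x))*(x + y) = (y + (-8 + 49 + 8*x))*(x + y) = (y + (41 + 8*x))*(x + y) = (41 + y + 8*x)*(x + y) = (x + y)*(41 + y + 8*x))
(F + m(p, 197))*(-23689 + 23339) = (4157 + (100**2 + 197*100 + 197*(41 + 8*197) + 100*(41 + 8*197)))*(-23689 + 23339) = (4157 + (10000 + 19700 + 197*(41 + 1576) + 100*(41 + 1576)))*(-350) = (4157 + (10000 + 19700 + 197*1617 + 100*1617))*(-350) = (4157 + (10000 + 19700 + 318549 + 161700))*(-350) = (4157 + 509949)*(-350) = 514106*(-350) = -179937100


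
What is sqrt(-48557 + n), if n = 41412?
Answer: I*sqrt(7145) ≈ 84.528*I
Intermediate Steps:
sqrt(-48557 + n) = sqrt(-48557 + 41412) = sqrt(-7145) = I*sqrt(7145)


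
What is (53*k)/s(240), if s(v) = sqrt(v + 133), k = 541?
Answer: 28673*sqrt(373)/373 ≈ 1484.6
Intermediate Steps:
s(v) = sqrt(133 + v)
(53*k)/s(240) = (53*541)/(sqrt(133 + 240)) = 28673/(sqrt(373)) = 28673*(sqrt(373)/373) = 28673*sqrt(373)/373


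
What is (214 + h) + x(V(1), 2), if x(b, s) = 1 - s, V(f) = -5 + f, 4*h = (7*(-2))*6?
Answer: 192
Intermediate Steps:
h = -21 (h = ((7*(-2))*6)/4 = (-14*6)/4 = (¼)*(-84) = -21)
(214 + h) + x(V(1), 2) = (214 - 21) + (1 - 1*2) = 193 + (1 - 2) = 193 - 1 = 192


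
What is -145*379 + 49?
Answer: -54906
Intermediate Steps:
-145*379 + 49 = -54955 + 49 = -54906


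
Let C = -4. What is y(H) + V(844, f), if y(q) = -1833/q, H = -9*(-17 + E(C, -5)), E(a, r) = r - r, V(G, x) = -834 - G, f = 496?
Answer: -86189/51 ≈ -1690.0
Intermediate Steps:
E(a, r) = 0
H = 153 (H = -9*(-17 + 0) = -9*(-17) = 153)
y(H) + V(844, f) = -1833/153 + (-834 - 1*844) = -1833*1/153 + (-834 - 844) = -611/51 - 1678 = -86189/51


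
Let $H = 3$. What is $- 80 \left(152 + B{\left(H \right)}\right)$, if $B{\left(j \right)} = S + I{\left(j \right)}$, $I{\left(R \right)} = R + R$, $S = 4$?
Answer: $-12960$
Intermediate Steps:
$I{\left(R \right)} = 2 R$
$B{\left(j \right)} = 4 + 2 j$
$- 80 \left(152 + B{\left(H \right)}\right) = - 80 \left(152 + \left(4 + 2 \cdot 3\right)\right) = - 80 \left(152 + \left(4 + 6\right)\right) = - 80 \left(152 + 10\right) = \left(-80\right) 162 = -12960$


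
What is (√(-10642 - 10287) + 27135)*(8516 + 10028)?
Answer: 503191440 + 18544*I*√20929 ≈ 5.0319e+8 + 2.6827e+6*I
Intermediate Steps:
(√(-10642 - 10287) + 27135)*(8516 + 10028) = (√(-20929) + 27135)*18544 = (I*√20929 + 27135)*18544 = (27135 + I*√20929)*18544 = 503191440 + 18544*I*√20929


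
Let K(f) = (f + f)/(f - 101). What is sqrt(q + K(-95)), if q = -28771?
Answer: I*sqrt(5638926)/14 ≈ 169.62*I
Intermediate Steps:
K(f) = 2*f/(-101 + f) (K(f) = (2*f)/(-101 + f) = 2*f/(-101 + f))
sqrt(q + K(-95)) = sqrt(-28771 + 2*(-95)/(-101 - 95)) = sqrt(-28771 + 2*(-95)/(-196)) = sqrt(-28771 + 2*(-95)*(-1/196)) = sqrt(-28771 + 95/98) = sqrt(-2819463/98) = I*sqrt(5638926)/14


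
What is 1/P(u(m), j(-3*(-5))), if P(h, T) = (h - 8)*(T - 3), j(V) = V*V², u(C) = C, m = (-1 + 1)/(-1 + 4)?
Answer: -1/26976 ≈ -3.7070e-5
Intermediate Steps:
m = 0 (m = 0/3 = 0*(⅓) = 0)
j(V) = V³
P(h, T) = (-8 + h)*(-3 + T)
1/P(u(m), j(-3*(-5))) = 1/(24 - 8*(-3*(-5))³ - 3*0 + (-3*(-5))³*0) = 1/(24 - 8*15³ + 0 + 15³*0) = 1/(24 - 8*3375 + 0 + 3375*0) = 1/(24 - 27000 + 0 + 0) = 1/(-26976) = -1/26976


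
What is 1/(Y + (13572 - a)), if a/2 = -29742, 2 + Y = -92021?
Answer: -1/18967 ≈ -5.2723e-5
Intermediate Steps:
Y = -92023 (Y = -2 - 92021 = -92023)
a = -59484 (a = 2*(-29742) = -59484)
1/(Y + (13572 - a)) = 1/(-92023 + (13572 - 1*(-59484))) = 1/(-92023 + (13572 + 59484)) = 1/(-92023 + 73056) = 1/(-18967) = -1/18967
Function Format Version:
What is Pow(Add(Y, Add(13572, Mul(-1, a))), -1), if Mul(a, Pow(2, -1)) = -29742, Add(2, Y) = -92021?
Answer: Rational(-1, 18967) ≈ -5.2723e-5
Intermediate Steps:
Y = -92023 (Y = Add(-2, -92021) = -92023)
a = -59484 (a = Mul(2, -29742) = -59484)
Pow(Add(Y, Add(13572, Mul(-1, a))), -1) = Pow(Add(-92023, Add(13572, Mul(-1, -59484))), -1) = Pow(Add(-92023, Add(13572, 59484)), -1) = Pow(Add(-92023, 73056), -1) = Pow(-18967, -1) = Rational(-1, 18967)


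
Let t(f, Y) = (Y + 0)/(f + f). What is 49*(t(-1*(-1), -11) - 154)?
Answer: -15631/2 ≈ -7815.5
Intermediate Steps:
t(f, Y) = Y/(2*f) (t(f, Y) = Y/((2*f)) = Y*(1/(2*f)) = Y/(2*f))
49*(t(-1*(-1), -11) - 154) = 49*((1/2)*(-11)/(-1*(-1)) - 154) = 49*((1/2)*(-11)/1 - 154) = 49*((1/2)*(-11)*1 - 154) = 49*(-11/2 - 154) = 49*(-319/2) = -15631/2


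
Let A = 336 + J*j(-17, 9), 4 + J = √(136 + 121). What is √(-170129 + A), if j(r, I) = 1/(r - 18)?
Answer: √(-207996285 - 35*√257)/35 ≈ 412.06*I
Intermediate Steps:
j(r, I) = 1/(-18 + r)
J = -4 + √257 (J = -4 + √(136 + 121) = -4 + √257 ≈ 12.031)
A = 11764/35 - √257/35 (A = 336 + (-4 + √257)/(-18 - 17) = 336 + (-4 + √257)/(-35) = 336 + (-4 + √257)*(-1/35) = 336 + (4/35 - √257/35) = 11764/35 - √257/35 ≈ 335.66)
√(-170129 + A) = √(-170129 + (11764/35 - √257/35)) = √(-5942751/35 - √257/35)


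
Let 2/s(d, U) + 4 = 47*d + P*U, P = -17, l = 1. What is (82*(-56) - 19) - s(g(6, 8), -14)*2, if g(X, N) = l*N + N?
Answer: -2273225/493 ≈ -4611.0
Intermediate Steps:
g(X, N) = 2*N (g(X, N) = 1*N + N = N + N = 2*N)
s(d, U) = 2/(-4 - 17*U + 47*d) (s(d, U) = 2/(-4 + (47*d - 17*U)) = 2/(-4 + (-17*U + 47*d)) = 2/(-4 - 17*U + 47*d))
(82*(-56) - 19) - s(g(6, 8), -14)*2 = (82*(-56) - 19) - 2/(-4 - 17*(-14) + 47*(2*8))*2 = (-4592 - 19) - 2/(-4 + 238 + 47*16)*2 = -4611 - 2/(-4 + 238 + 752)*2 = -4611 - 2/986*2 = -4611 - 2*(1/986)*2 = -4611 - 2/493 = -2273225/493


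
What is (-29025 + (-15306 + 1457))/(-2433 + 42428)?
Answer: -42874/39995 ≈ -1.0720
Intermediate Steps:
(-29025 + (-15306 + 1457))/(-2433 + 42428) = (-29025 - 13849)/39995 = -42874*1/39995 = -42874/39995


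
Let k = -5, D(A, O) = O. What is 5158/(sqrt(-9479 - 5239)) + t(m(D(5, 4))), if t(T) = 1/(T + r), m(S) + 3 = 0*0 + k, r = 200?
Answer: 1/192 - 2579*I*sqrt(14718)/7359 ≈ 0.0052083 - 42.516*I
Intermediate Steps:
m(S) = -8 (m(S) = -3 + (0*0 - 5) = -3 + (0 - 5) = -3 - 5 = -8)
t(T) = 1/(200 + T) (t(T) = 1/(T + 200) = 1/(200 + T))
5158/(sqrt(-9479 - 5239)) + t(m(D(5, 4))) = 5158/(sqrt(-9479 - 5239)) + 1/(200 - 8) = 5158/(sqrt(-14718)) + 1/192 = 5158/((I*sqrt(14718))) + 1/192 = 5158*(-I*sqrt(14718)/14718) + 1/192 = -2579*I*sqrt(14718)/7359 + 1/192 = 1/192 - 2579*I*sqrt(14718)/7359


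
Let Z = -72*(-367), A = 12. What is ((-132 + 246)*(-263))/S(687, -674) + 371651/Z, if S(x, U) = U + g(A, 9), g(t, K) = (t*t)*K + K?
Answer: -557732587/16673544 ≈ -33.450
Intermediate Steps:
g(t, K) = K + K*t**2 (g(t, K) = t**2*K + K = K*t**2 + K = K + K*t**2)
Z = 26424
S(x, U) = 1305 + U (S(x, U) = U + 9*(1 + 12**2) = U + 9*(1 + 144) = U + 9*145 = U + 1305 = 1305 + U)
((-132 + 246)*(-263))/S(687, -674) + 371651/Z = ((-132 + 246)*(-263))/(1305 - 674) + 371651/26424 = (114*(-263))/631 + 371651*(1/26424) = -29982*1/631 + 371651/26424 = -29982/631 + 371651/26424 = -557732587/16673544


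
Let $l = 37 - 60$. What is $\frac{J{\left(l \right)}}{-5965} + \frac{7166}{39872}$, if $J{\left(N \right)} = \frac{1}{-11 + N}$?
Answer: $\frac{363344083}{2021610080} \approx 0.17973$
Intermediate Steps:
$l = -23$ ($l = 37 - 60 = -23$)
$\frac{J{\left(l \right)}}{-5965} + \frac{7166}{39872} = \frac{1}{\left(-11 - 23\right) \left(-5965\right)} + \frac{7166}{39872} = \frac{1}{-34} \left(- \frac{1}{5965}\right) + 7166 \cdot \frac{1}{39872} = \left(- \frac{1}{34}\right) \left(- \frac{1}{5965}\right) + \frac{3583}{19936} = \frac{1}{202810} + \frac{3583}{19936} = \frac{363344083}{2021610080}$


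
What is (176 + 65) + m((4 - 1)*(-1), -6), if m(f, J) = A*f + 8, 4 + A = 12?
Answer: 225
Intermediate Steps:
A = 8 (A = -4 + 12 = 8)
m(f, J) = 8 + 8*f (m(f, J) = 8*f + 8 = 8 + 8*f)
(176 + 65) + m((4 - 1)*(-1), -6) = (176 + 65) + (8 + 8*((4 - 1)*(-1))) = 241 + (8 + 8*(3*(-1))) = 241 + (8 + 8*(-3)) = 241 + (8 - 24) = 241 - 16 = 225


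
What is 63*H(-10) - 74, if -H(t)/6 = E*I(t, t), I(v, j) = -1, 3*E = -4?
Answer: -578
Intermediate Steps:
E = -4/3 (E = (⅓)*(-4) = -4/3 ≈ -1.3333)
H(t) = -8 (H(t) = -(-8)*(-1) = -6*4/3 = -8)
63*H(-10) - 74 = 63*(-8) - 74 = -504 - 74 = -578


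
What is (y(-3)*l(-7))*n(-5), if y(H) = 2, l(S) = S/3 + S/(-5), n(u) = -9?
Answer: 84/5 ≈ 16.800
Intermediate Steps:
l(S) = 2*S/15 (l(S) = S*(1/3) + S*(-1/5) = S/3 - S/5 = 2*S/15)
(y(-3)*l(-7))*n(-5) = (2*((2/15)*(-7)))*(-9) = (2*(-14/15))*(-9) = -28/15*(-9) = 84/5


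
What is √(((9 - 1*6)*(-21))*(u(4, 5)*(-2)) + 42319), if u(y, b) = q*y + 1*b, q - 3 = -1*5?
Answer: √41941 ≈ 204.79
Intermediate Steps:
q = -2 (q = 3 - 1*5 = 3 - 5 = -2)
u(y, b) = b - 2*y (u(y, b) = -2*y + 1*b = -2*y + b = b - 2*y)
√(((9 - 1*6)*(-21))*(u(4, 5)*(-2)) + 42319) = √(((9 - 1*6)*(-21))*((5 - 2*4)*(-2)) + 42319) = √(((9 - 6)*(-21))*((5 - 8)*(-2)) + 42319) = √((3*(-21))*(-3*(-2)) + 42319) = √(-63*6 + 42319) = √(-378 + 42319) = √41941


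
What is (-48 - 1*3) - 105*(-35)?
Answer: 3624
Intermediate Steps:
(-48 - 1*3) - 105*(-35) = (-48 - 3) + 3675 = -51 + 3675 = 3624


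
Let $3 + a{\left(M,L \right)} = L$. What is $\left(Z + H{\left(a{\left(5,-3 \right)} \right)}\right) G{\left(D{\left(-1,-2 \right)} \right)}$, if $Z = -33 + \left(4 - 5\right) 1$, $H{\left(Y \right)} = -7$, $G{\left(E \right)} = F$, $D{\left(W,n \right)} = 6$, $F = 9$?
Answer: $-369$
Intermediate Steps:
$G{\left(E \right)} = 9$
$a{\left(M,L \right)} = -3 + L$
$Z = -34$ ($Z = -33 - 1 = -34$)
$\left(Z + H{\left(a{\left(5,-3 \right)} \right)}\right) G{\left(D{\left(-1,-2 \right)} \right)} = \left(-34 - 7\right) 9 = \left(-41\right) 9 = -369$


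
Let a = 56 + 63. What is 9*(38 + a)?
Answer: 1413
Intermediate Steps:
a = 119
9*(38 + a) = 9*(38 + 119) = 9*157 = 1413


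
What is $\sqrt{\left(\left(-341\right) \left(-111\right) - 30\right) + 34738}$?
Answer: $\sqrt{72559} \approx 269.37$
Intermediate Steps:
$\sqrt{\left(\left(-341\right) \left(-111\right) - 30\right) + 34738} = \sqrt{\left(37851 - 30\right) + 34738} = \sqrt{37821 + 34738} = \sqrt{72559}$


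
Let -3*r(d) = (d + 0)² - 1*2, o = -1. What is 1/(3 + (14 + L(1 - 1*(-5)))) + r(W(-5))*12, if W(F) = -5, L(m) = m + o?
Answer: -2023/22 ≈ -91.955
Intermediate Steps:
L(m) = -1 + m (L(m) = m - 1 = -1 + m)
r(d) = ⅔ - d²/3 (r(d) = -((d + 0)² - 1*2)/3 = -(d² - 2)/3 = -(-2 + d²)/3 = ⅔ - d²/3)
1/(3 + (14 + L(1 - 1*(-5)))) + r(W(-5))*12 = 1/(3 + (14 + (-1 + (1 - 1*(-5))))) + (⅔ - ⅓*(-5)²)*12 = 1/(3 + (14 + (-1 + (1 + 5)))) + (⅔ - ⅓*25)*12 = 1/(3 + (14 + (-1 + 6))) + (⅔ - 25/3)*12 = 1/(3 + (14 + 5)) - 23/3*12 = 1/(3 + 19) - 92 = 1/22 - 92 = -2023/22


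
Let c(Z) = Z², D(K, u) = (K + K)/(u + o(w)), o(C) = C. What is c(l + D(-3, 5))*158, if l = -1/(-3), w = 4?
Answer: 158/9 ≈ 17.556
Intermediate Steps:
l = ⅓ (l = -1*(-⅓) = ⅓ ≈ 0.33333)
D(K, u) = 2*K/(4 + u) (D(K, u) = (K + K)/(u + 4) = (2*K)/(4 + u) = 2*K/(4 + u))
c(l + D(-3, 5))*158 = (⅓ + 2*(-3)/(4 + 5))²*158 = (⅓ + 2*(-3)/9)²*158 = (⅓ + 2*(-3)*(⅑))²*158 = (⅓ - ⅔)²*158 = (-⅓)²*158 = (⅑)*158 = 158/9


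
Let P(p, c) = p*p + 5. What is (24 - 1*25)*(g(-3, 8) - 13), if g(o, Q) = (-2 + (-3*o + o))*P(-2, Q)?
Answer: -23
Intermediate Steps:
P(p, c) = 5 + p² (P(p, c) = p² + 5 = 5 + p²)
g(o, Q) = -18 - 18*o (g(o, Q) = (-2 + (-3*o + o))*(5 + (-2)²) = (-2 - 2*o)*(5 + 4) = (-2 - 2*o)*9 = -18 - 18*o)
(24 - 1*25)*(g(-3, 8) - 13) = (24 - 1*25)*((-18 - 18*(-3)) - 13) = (24 - 25)*((-18 + 54) - 13) = -(36 - 13) = -1*23 = -23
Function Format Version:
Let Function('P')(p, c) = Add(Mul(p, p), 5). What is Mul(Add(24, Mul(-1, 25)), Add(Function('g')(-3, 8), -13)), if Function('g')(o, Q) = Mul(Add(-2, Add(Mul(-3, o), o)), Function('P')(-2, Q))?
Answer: -23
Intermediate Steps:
Function('P')(p, c) = Add(5, Pow(p, 2)) (Function('P')(p, c) = Add(Pow(p, 2), 5) = Add(5, Pow(p, 2)))
Function('g')(o, Q) = Add(-18, Mul(-18, o)) (Function('g')(o, Q) = Mul(Add(-2, Add(Mul(-3, o), o)), Add(5, Pow(-2, 2))) = Mul(Add(-2, Mul(-2, o)), Add(5, 4)) = Mul(Add(-2, Mul(-2, o)), 9) = Add(-18, Mul(-18, o)))
Mul(Add(24, Mul(-1, 25)), Add(Function('g')(-3, 8), -13)) = Mul(Add(24, Mul(-1, 25)), Add(Add(-18, Mul(-18, -3)), -13)) = Mul(Add(24, -25), Add(Add(-18, 54), -13)) = Mul(-1, Add(36, -13)) = Mul(-1, 23) = -23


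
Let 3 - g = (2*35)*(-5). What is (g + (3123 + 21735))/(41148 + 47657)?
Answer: 25211/88805 ≈ 0.28389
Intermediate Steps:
g = 353 (g = 3 - 2*35*(-5) = 3 - 70*(-5) = 3 - 1*(-350) = 3 + 350 = 353)
(g + (3123 + 21735))/(41148 + 47657) = (353 + (3123 + 21735))/(41148 + 47657) = (353 + 24858)/88805 = 25211*(1/88805) = 25211/88805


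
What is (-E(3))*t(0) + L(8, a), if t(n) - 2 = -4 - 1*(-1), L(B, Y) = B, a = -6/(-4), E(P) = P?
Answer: 11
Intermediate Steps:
a = 3/2 (a = -6*(-¼) = 3/2 ≈ 1.5000)
t(n) = -1 (t(n) = 2 + (-4 - 1*(-1)) = 2 + (-4 + 1) = 2 - 3 = -1)
(-E(3))*t(0) + L(8, a) = -1*3*(-1) + 8 = -3*(-1) + 8 = 3 + 8 = 11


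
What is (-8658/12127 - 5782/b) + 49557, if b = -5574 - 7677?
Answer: 1137644487235/22956411 ≈ 49557.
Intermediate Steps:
b = -13251
(-8658/12127 - 5782/b) + 49557 = (-8658/12127 - 5782/(-13251)) + 49557 = (-8658*1/12127 - 5782*(-1/13251)) + 49557 = (-8658/12127 + 826/1893) + 49557 = -6372692/22956411 + 49557 = 1137644487235/22956411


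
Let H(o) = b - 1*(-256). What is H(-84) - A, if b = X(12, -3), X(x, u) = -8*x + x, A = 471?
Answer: -299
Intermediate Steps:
X(x, u) = -7*x
b = -84 (b = -7*12 = -84)
H(o) = 172 (H(o) = -84 - 1*(-256) = -84 + 256 = 172)
H(-84) - A = 172 - 1*471 = 172 - 471 = -299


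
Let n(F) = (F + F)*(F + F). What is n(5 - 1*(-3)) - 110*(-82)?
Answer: 9276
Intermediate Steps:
n(F) = 4*F² (n(F) = (2*F)*(2*F) = 4*F²)
n(5 - 1*(-3)) - 110*(-82) = 4*(5 - 1*(-3))² - 110*(-82) = 4*(5 + 3)² + 9020 = 4*8² + 9020 = 4*64 + 9020 = 256 + 9020 = 9276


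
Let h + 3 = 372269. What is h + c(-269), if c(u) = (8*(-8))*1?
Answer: 372202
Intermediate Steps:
c(u) = -64 (c(u) = -64*1 = -64)
h = 372266 (h = -3 + 372269 = 372266)
h + c(-269) = 372266 - 64 = 372202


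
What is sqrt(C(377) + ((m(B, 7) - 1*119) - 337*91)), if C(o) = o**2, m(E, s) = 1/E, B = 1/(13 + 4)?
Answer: 16*sqrt(435) ≈ 333.71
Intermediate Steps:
B = 1/17 ≈ 0.058824
sqrt(C(377) + ((m(B, 7) - 1*119) - 337*91)) = sqrt(377**2 + ((1/(1/17) - 1*119) - 337*91)) = sqrt(142129 + ((17 - 119) - 30667)) = sqrt(142129 + (-102 - 30667)) = sqrt(142129 - 30769) = sqrt(111360) = 16*sqrt(435)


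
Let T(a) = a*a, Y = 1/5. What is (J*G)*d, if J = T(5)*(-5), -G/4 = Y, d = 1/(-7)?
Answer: -100/7 ≈ -14.286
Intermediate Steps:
Y = ⅕ (Y = 1*(⅕) = ⅕ ≈ 0.20000)
T(a) = a²
d = -⅐ ≈ -0.14286
G = -⅘ (G = -4*⅕ = -⅘ ≈ -0.80000)
J = -125 (J = 5²*(-5) = 25*(-5) = -125)
(J*G)*d = -125*(-⅘)*(-⅐) = 100*(-⅐) = -100/7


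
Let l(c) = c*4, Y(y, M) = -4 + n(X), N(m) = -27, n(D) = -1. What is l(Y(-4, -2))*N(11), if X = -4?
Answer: 540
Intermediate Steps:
Y(y, M) = -5 (Y(y, M) = -4 - 1 = -5)
l(c) = 4*c
l(Y(-4, -2))*N(11) = (4*(-5))*(-27) = -20*(-27) = 540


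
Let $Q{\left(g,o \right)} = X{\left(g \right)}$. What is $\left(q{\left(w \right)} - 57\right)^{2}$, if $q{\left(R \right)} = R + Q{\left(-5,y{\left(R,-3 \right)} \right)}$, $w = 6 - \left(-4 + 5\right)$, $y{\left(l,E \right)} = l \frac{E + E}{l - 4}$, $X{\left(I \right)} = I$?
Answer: $3249$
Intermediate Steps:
$y{\left(l,E \right)} = \frac{2 E l}{-4 + l}$ ($y{\left(l,E \right)} = l \frac{2 E}{-4 + l} = \frac{2 E l}{-4 + l}$)
$Q{\left(g,o \right)} = g$
$w = 5$ ($w = 6 - 1 = 5$)
$q{\left(R \right)} = -5 + R$ ($q{\left(R \right)} = R - 5 = -5 + R$)
$\left(q{\left(w \right)} - 57\right)^{2} = \left(\left(-5 + 5\right) - 57\right)^{2} = \left(0 - 57\right)^{2} = \left(-57\right)^{2} = 3249$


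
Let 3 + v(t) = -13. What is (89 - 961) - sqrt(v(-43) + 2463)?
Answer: -872 - sqrt(2447) ≈ -921.47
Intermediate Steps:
v(t) = -16 (v(t) = -3 - 13 = -16)
(89 - 961) - sqrt(v(-43) + 2463) = (89 - 961) - sqrt(-16 + 2463) = -872 - sqrt(2447)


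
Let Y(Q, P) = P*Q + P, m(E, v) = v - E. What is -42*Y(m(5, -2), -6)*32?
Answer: -48384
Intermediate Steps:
Y(Q, P) = P + P*Q
-42*Y(m(5, -2), -6)*32 = -(-252)*(1 + (-2 - 1*5))*32 = -(-252)*(1 + (-2 - 5))*32 = -(-252)*(1 - 7)*32 = -(-252)*(-6)*32 = -42*36*32 = -1512*32 = -48384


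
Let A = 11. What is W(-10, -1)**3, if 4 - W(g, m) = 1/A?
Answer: 79507/1331 ≈ 59.735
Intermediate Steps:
W(g, m) = 43/11 (W(g, m) = 4 - 1/11 = 43/11)
W(-10, -1)**3 = (43/11)**3 = 79507/1331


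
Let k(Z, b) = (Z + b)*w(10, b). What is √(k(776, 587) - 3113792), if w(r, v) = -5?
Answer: I*√3120607 ≈ 1766.5*I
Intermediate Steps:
k(Z, b) = -5*Z - 5*b (k(Z, b) = (Z + b)*(-5) = -5*Z - 5*b)
√(k(776, 587) - 3113792) = √((-5*776 - 5*587) - 3113792) = √((-3880 - 2935) - 3113792) = √(-6815 - 3113792) = √(-3120607) = I*√3120607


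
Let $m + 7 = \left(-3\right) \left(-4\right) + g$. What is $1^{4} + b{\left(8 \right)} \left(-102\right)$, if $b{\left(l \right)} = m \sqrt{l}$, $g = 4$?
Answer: $1 - 1836 \sqrt{2} \approx -2595.5$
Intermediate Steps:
$m = 9$ ($m = -7 + \left(\left(-3\right) \left(-4\right) + 4\right) = -7 + \left(12 + 4\right) = -7 + 16 = 9$)
$b{\left(l \right)} = 9 \sqrt{l}$
$1^{4} + b{\left(8 \right)} \left(-102\right) = 1^{4} + 9 \sqrt{8} \left(-102\right) = 1 + 9 \cdot 2 \sqrt{2} \left(-102\right) = 1 + 18 \sqrt{2} \left(-102\right) = 1 - 1836 \sqrt{2}$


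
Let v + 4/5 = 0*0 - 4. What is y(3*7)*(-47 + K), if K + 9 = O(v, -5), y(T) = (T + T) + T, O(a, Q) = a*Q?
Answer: -2016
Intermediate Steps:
v = -24/5 (v = -⅘ + (0*0 - 4) = -⅘ + (0 - 4) = -⅘ - 4 = -24/5 ≈ -4.8000)
O(a, Q) = Q*a
y(T) = 3*T (y(T) = 2*T + T = 3*T)
K = 15 (K = -9 - 5*(-24/5) = -9 + 24 = 15)
y(3*7)*(-47 + K) = (3*(3*7))*(-47 + 15) = (3*21)*(-32) = 63*(-32) = -2016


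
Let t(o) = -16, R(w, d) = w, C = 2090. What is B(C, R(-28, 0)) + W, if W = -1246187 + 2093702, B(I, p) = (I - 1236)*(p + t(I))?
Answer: 809939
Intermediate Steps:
B(I, p) = (-1236 + I)*(-16 + p) (B(I, p) = (I - 1236)*(p - 16) = (-1236 + I)*(-16 + p))
W = 847515
B(C, R(-28, 0)) + W = (19776 - 1236*(-28) - 16*2090 + 2090*(-28)) + 847515 = (19776 + 34608 - 33440 - 58520) + 847515 = -37576 + 847515 = 809939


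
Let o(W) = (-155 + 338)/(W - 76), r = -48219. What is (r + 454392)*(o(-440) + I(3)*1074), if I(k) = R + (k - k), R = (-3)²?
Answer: 675258956943/172 ≈ 3.9259e+9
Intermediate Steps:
o(W) = 183/(-76 + W)
R = 9
I(k) = 9 (I(k) = 9 + (k - k) = 9 + 0 = 9)
(r + 454392)*(o(-440) + I(3)*1074) = (-48219 + 454392)*(183/(-76 - 440) + 9*1074) = 406173*(183/(-516) + 9666) = 406173*(183*(-1/516) + 9666) = 406173*(-61/172 + 9666) = 406173*(1662491/172) = 675258956943/172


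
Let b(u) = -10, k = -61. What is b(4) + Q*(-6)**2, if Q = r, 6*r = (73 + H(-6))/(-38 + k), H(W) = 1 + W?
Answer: -466/33 ≈ -14.121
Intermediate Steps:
r = -34/297 (r = ((73 + (1 - 6))/(-38 - 61))/6 = ((73 - 5)/(-99))/6 = (68*(-1/99))/6 = (1/6)*(-68/99) = -34/297 ≈ -0.11448)
Q = -34/297 ≈ -0.11448
b(4) + Q*(-6)**2 = -10 - 34/297*(-6)**2 = -10 - 34/297*36 = -10 - 136/33 = -466/33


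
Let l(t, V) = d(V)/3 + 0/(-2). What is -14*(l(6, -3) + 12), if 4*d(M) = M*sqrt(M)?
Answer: -168 + 7*I*sqrt(3)/2 ≈ -168.0 + 6.0622*I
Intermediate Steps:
d(M) = M**(3/2)/4 (d(M) = (M*sqrt(M))/4 = M**(3/2)/4)
l(t, V) = V**(3/2)/12 (l(t, V) = (V**(3/2)/4)/3 + 0/(-2) = (V**(3/2)/4)*(1/3) + 0*(-1/2) = V**(3/2)/12 + 0 = V**(3/2)/12)
-14*(l(6, -3) + 12) = -14*((-3)**(3/2)/12 + 12) = -14*((-3*I*sqrt(3))/12 + 12) = -14*(-I*sqrt(3)/4 + 12) = -14*(12 - I*sqrt(3)/4) = -168 + 7*I*sqrt(3)/2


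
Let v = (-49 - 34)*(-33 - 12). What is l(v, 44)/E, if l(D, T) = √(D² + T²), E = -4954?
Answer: -√13952161/4954 ≈ -0.75399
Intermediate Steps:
v = 3735 (v = -83*(-45) = 3735)
l(v, 44)/E = √(3735² + 44²)/(-4954) = √(13950225 + 1936)*(-1/4954) = √13952161*(-1/4954) = -√13952161/4954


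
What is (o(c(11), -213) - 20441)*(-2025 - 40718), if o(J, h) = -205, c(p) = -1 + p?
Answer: 882471978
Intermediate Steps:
(o(c(11), -213) - 20441)*(-2025 - 40718) = (-205 - 20441)*(-2025 - 40718) = -20646*(-42743) = 882471978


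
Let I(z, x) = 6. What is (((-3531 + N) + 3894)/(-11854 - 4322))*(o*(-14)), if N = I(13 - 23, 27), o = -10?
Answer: -4305/1348 ≈ -3.1936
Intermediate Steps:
N = 6
(((-3531 + N) + 3894)/(-11854 - 4322))*(o*(-14)) = (((-3531 + 6) + 3894)/(-11854 - 4322))*(-10*(-14)) = ((-3525 + 3894)/(-16176))*140 = (369*(-1/16176))*140 = -123/5392*140 = -4305/1348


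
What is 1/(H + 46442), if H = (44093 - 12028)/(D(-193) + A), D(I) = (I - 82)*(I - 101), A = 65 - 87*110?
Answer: 14269/662687311 ≈ 2.1532e-5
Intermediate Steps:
A = -9505 (A = 65 - 9570 = -9505)
D(I) = (-101 + I)*(-82 + I) (D(I) = (-82 + I)*(-101 + I) = (-101 + I)*(-82 + I))
H = 6413/14269 (H = (44093 - 12028)/((8282 + (-193)² - 183*(-193)) - 9505) = 32065/((8282 + 37249 + 35319) - 9505) = 32065/(80850 - 9505) = 32065/71345 = 32065*(1/71345) = 6413/14269 ≈ 0.44944)
1/(H + 46442) = 1/(6413/14269 + 46442) = 1/(662687311/14269) = 14269/662687311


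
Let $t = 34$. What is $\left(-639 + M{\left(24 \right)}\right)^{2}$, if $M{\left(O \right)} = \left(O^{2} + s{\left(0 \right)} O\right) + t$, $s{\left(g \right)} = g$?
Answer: $841$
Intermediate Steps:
$M{\left(O \right)} = 34 + O^{2}$ ($M{\left(O \right)} = \left(O^{2} + 0 O\right) + 34 = \left(O^{2} + 0\right) + 34 = O^{2} + 34 = 34 + O^{2}$)
$\left(-639 + M{\left(24 \right)}\right)^{2} = \left(-639 + \left(34 + 24^{2}\right)\right)^{2} = \left(-639 + \left(34 + 576\right)\right)^{2} = \left(-639 + 610\right)^{2} = \left(-29\right)^{2} = 841$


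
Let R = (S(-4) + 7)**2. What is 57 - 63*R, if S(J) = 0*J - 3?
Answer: -951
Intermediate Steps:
S(J) = -3 (S(J) = 0 - 3 = -3)
R = 16 (R = (-3 + 7)**2 = 4**2 = 16)
57 - 63*R = 57 - 63*16 = 57 - 1008 = -951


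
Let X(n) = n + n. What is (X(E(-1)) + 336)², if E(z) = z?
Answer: 111556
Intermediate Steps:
X(n) = 2*n
(X(E(-1)) + 336)² = (2*(-1) + 336)² = (-2 + 336)² = 334² = 111556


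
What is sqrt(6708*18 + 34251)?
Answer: sqrt(154995) ≈ 393.69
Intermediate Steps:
sqrt(6708*18 + 34251) = sqrt(120744 + 34251) = sqrt(154995)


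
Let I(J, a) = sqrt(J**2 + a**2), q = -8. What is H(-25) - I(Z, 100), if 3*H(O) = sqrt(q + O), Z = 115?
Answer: -5*sqrt(929) + I*sqrt(33)/3 ≈ -152.4 + 1.9149*I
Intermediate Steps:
H(O) = sqrt(-8 + O)/3
H(-25) - I(Z, 100) = sqrt(-8 - 25)/3 - sqrt(115**2 + 100**2) = sqrt(-33)/3 - sqrt(13225 + 10000) = (I*sqrt(33))/3 - sqrt(23225) = I*sqrt(33)/3 - 5*sqrt(929) = -5*sqrt(929) + I*sqrt(33)/3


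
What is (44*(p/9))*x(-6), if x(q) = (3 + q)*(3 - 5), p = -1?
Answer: -88/3 ≈ -29.333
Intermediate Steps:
x(q) = -6 - 2*q (x(q) = (3 + q)*(-2) = -6 - 2*q)
(44*(p/9))*x(-6) = (44*(-1/9))*(-6 - 2*(-6)) = (44*(-1*⅑))*(-6 + 12) = (44*(-⅑))*6 = -44/9*6 = -88/3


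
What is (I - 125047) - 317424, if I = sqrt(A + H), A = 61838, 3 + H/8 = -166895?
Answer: -442471 + I*sqrt(1273346) ≈ -4.4247e+5 + 1128.4*I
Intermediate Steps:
H = -1335184 (H = -24 + 8*(-166895) = -24 - 1335160 = -1335184)
I = I*sqrt(1273346) (I = sqrt(61838 - 1335184) = sqrt(-1273346) = I*sqrt(1273346) ≈ 1128.4*I)
(I - 125047) - 317424 = (I*sqrt(1273346) - 125047) - 317424 = (-125047 + I*sqrt(1273346)) - 317424 = -442471 + I*sqrt(1273346)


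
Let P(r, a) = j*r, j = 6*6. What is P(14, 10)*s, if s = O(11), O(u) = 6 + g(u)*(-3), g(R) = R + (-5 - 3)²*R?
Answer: -1078056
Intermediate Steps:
g(R) = 65*R (g(R) = R + (-8)²*R = R + 64*R = 65*R)
j = 36
P(r, a) = 36*r
O(u) = 6 - 195*u (O(u) = 6 + (65*u)*(-3) = 6 - 195*u)
s = -2139 (s = 6 - 195*11 = 6 - 2145 = -2139)
P(14, 10)*s = (36*14)*(-2139) = 504*(-2139) = -1078056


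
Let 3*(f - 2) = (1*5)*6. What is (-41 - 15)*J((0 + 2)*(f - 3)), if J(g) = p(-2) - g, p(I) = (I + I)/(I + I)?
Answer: 952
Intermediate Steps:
f = 12 (f = 2 + ((1*5)*6)/3 = 2 + (5*6)/3 = 2 + (1/3)*30 = 2 + 10 = 12)
p(I) = 1 (p(I) = (2*I)/((2*I)) = (2*I)*(1/(2*I)) = 1)
J(g) = 1 - g
(-41 - 15)*J((0 + 2)*(f - 3)) = (-41 - 15)*(1 - (0 + 2)*(12 - 3)) = -56*(1 - 2*9) = -56*(1 - 1*18) = -56*(1 - 18) = -56*(-17) = 952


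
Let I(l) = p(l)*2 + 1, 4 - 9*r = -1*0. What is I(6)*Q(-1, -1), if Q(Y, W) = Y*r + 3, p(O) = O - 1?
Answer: 253/9 ≈ 28.111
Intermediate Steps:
p(O) = -1 + O
r = 4/9 (r = 4/9 - (-1)*0/9 = 4/9 - ⅑*0 = 4/9 + 0 = 4/9 ≈ 0.44444)
Q(Y, W) = 3 + 4*Y/9 (Q(Y, W) = Y*(4/9) + 3 = 4*Y/9 + 3 = 3 + 4*Y/9)
I(l) = -1 + 2*l (I(l) = (-1 + l)*2 + 1 = (-2 + 2*l) + 1 = -1 + 2*l)
I(6)*Q(-1, -1) = (-1 + 2*6)*(3 + (4/9)*(-1)) = (-1 + 12)*(3 - 4/9) = 11*(23/9) = 253/9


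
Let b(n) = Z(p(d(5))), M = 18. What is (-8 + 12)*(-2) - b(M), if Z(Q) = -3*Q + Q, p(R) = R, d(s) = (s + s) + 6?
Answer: 24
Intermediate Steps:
d(s) = 6 + 2*s (d(s) = 2*s + 6 = 6 + 2*s)
Z(Q) = -2*Q
b(n) = -32 (b(n) = -2*(6 + 2*5) = -2*(6 + 10) = -2*16 = -32)
(-8 + 12)*(-2) - b(M) = (-8 + 12)*(-2) - 1*(-32) = 4*(-2) + 32 = -8 + 32 = 24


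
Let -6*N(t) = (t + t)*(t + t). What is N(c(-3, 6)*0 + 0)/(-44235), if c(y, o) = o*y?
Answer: 0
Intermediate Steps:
N(t) = -2*t**2/3 (N(t) = -(t + t)*(t + t)/6 = -2*t*2*t/6 = -2*t**2/3)
N(c(-3, 6)*0 + 0)/(-44235) = -2*((6*(-3))*0 + 0)**2/3/(-44235) = -2*(-18*0 + 0)**2/3*(-1/44235) = -2*(0 + 0)**2/3*(-1/44235) = -2/3*0**2*(-1/44235) = -2/3*0*(-1/44235) = 0*(-1/44235) = 0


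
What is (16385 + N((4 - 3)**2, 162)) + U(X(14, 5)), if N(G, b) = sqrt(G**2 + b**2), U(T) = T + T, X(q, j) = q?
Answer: 16413 + sqrt(26245) ≈ 16575.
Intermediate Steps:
U(T) = 2*T
(16385 + N((4 - 3)**2, 162)) + U(X(14, 5)) = (16385 + sqrt(((4 - 3)**2)**2 + 162**2)) + 2*14 = (16385 + sqrt((1**2)**2 + 26244)) + 28 = (16385 + sqrt(1**2 + 26244)) + 28 = (16385 + sqrt(1 + 26244)) + 28 = (16385 + sqrt(26245)) + 28 = 16413 + sqrt(26245)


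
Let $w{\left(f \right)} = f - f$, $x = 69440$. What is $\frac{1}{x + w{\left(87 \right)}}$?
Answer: $\frac{1}{69440} \approx 1.4401 \cdot 10^{-5}$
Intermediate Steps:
$w{\left(f \right)} = 0$
$\frac{1}{x + w{\left(87 \right)}} = \frac{1}{69440 + 0} = \frac{1}{69440}$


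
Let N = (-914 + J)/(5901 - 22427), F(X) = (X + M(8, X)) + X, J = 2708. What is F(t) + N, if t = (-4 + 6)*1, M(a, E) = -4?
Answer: -897/8263 ≈ -0.10856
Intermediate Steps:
t = 2 (t = 2*1 = 2)
F(X) = -4 + 2*X (F(X) = (X - 4) + X = (-4 + X) + X = -4 + 2*X)
N = -897/8263 (N = (-914 + 2708)/(5901 - 22427) = 1794/(-16526) = 1794*(-1/16526) = -897/8263 ≈ -0.10856)
F(t) + N = (-4 + 2*2) - 897/8263 = (-4 + 4) - 897/8263 = 0 - 897/8263 = -897/8263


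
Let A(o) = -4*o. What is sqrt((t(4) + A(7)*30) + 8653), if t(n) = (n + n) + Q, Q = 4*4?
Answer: sqrt(7837) ≈ 88.527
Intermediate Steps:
Q = 16
t(n) = 16 + 2*n (t(n) = (n + n) + 16 = 2*n + 16 = 16 + 2*n)
sqrt((t(4) + A(7)*30) + 8653) = sqrt(((16 + 2*4) - 4*7*30) + 8653) = sqrt(((16 + 8) - 28*30) + 8653) = sqrt((24 - 840) + 8653) = sqrt(-816 + 8653) = sqrt(7837)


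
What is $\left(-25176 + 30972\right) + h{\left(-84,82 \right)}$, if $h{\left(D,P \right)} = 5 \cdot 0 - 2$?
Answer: $5794$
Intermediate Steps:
$h{\left(D,P \right)} = -2$ ($h{\left(D,P \right)} = 0 - 2 = -2$)
$\left(-25176 + 30972\right) + h{\left(-84,82 \right)} = \left(-25176 + 30972\right) - 2 = 5796 - 2 = 5794$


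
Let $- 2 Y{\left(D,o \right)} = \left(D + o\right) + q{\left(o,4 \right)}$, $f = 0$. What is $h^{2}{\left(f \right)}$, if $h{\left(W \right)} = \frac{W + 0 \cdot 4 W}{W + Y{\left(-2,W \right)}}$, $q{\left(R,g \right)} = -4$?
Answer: $0$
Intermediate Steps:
$Y{\left(D,o \right)} = 2 - \frac{D}{2} - \frac{o}{2}$ ($Y{\left(D,o \right)} = - \frac{\left(D + o\right) - 4}{2} = - \frac{-4 + D + o}{2} = 2 - \frac{D}{2} - \frac{o}{2}$)
$h{\left(W \right)} = \frac{W}{3 + \frac{W}{2}}$ ($h{\left(W \right)} = \frac{W + 0 \cdot 4 W}{W - \left(-3 + \frac{W}{2}\right)} = \frac{W + 0 W}{W + \left(2 + 1 - \frac{W}{2}\right)} = \frac{W + 0}{W - \left(-3 + \frac{W}{2}\right)} = \frac{W}{3 + \frac{W}{2}}$)
$h^{2}{\left(f \right)} = \left(2 \cdot 0 \frac{1}{6 + 0}\right)^{2} = \left(2 \cdot 0 \cdot \frac{1}{6}\right)^{2} = 0^{2} = 0$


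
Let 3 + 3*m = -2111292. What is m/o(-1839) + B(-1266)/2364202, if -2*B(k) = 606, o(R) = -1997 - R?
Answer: 415960643164/93385979 ≈ 4454.2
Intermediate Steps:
m = -703765 (m = -1 + (⅓)*(-2111292) = -1 - 703764 = -703765)
B(k) = -303 (B(k) = -½*606 = -303)
m/o(-1839) + B(-1266)/2364202 = -703765/(-1997 - 1*(-1839)) - 303/2364202 = -703765/(-1997 + 1839) - 303*1/2364202 = -703765/(-158) - 303/2364202 = -703765*(-1/158) - 303/2364202 = 703765/158 - 303/2364202 = 415960643164/93385979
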